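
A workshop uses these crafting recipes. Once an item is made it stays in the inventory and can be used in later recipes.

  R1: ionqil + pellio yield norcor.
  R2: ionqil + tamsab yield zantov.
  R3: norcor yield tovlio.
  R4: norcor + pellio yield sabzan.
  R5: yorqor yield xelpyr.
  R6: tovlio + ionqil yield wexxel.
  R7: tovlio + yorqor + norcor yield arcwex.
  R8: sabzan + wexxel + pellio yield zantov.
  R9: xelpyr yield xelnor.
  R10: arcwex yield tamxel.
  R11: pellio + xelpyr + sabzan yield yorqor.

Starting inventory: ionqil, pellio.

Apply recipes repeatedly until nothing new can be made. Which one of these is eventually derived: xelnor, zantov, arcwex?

zantov

ionqil + pellio → norcor (R1).
norcor + pellio → sabzan (R4).
norcor → tovlio (R3).
Using R6, tovlio and ionqil make wexxel.
Using R8, sabzan, wexxel, and pellio make zantov.
xelnor would need xelpyr (R9), but xelpyr is never obtained. arcwex would need tovlio, yorqor, and norcor (R7), but yorqor is never obtained.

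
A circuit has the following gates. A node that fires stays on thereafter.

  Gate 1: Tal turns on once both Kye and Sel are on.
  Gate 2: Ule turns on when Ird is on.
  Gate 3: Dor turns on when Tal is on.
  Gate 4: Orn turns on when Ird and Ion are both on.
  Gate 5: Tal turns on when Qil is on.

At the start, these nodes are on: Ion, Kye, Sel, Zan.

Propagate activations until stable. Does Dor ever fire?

Gate 1: Kye and Sel on → Tal on.
Tal is on, so Dor turns on (Gate 3).

Yes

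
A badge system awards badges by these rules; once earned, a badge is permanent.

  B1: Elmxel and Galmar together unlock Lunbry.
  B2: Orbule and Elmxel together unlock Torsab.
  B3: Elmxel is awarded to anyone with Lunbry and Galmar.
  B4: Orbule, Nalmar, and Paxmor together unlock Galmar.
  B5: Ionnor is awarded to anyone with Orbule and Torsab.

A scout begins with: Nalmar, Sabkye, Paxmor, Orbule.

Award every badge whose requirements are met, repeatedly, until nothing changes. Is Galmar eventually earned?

With Orbule, Nalmar, and Paxmor, Galmar is earned (B4).

Yes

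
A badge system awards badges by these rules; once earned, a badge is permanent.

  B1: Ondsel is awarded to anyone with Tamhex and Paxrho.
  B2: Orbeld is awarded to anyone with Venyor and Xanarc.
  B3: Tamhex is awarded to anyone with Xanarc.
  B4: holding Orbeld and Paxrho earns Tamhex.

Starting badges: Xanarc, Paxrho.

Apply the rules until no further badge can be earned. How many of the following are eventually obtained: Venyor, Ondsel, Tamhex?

2

With Xanarc, Tamhex is earned (B3).
With Tamhex and Paxrho, Ondsel is earned (B1).
No rule produces Venyor, and it is not given.
Ondsel: reached.
Tamhex: reached.
Reached: Ondsel and Tamhex — 2 of the 3.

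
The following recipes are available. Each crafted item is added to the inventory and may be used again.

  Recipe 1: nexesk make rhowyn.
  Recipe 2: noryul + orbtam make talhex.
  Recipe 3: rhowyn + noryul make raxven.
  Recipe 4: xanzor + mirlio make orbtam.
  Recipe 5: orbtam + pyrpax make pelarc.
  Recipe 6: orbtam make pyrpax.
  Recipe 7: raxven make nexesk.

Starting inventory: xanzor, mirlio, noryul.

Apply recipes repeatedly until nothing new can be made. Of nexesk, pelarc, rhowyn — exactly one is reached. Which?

Using Recipe 4, xanzor and mirlio make orbtam.
orbtam → pyrpax (Recipe 6).
orbtam + pyrpax → pelarc (Recipe 5).
nexesk would need raxven (Recipe 7), but raxven is never obtained. rhowyn would need nexesk (Recipe 1), but nexesk is never obtained.

pelarc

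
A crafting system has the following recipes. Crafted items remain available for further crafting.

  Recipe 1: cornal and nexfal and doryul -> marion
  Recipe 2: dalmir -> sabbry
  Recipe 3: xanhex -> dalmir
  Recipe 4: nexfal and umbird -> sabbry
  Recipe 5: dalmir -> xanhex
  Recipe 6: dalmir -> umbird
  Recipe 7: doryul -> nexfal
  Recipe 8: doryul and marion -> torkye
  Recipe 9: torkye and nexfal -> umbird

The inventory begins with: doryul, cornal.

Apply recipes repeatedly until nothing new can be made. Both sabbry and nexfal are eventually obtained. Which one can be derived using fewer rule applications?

nexfal

nexfal: doryul -> nexfal (Recipe 7). [1 rule application]
sabbry: doryul -> nexfal (Recipe 7). Using Recipe 1, cornal, nexfal, and doryul make marion. doryul and marion -> torkye (Recipe 8). torkye and nexfal -> umbird (Recipe 9). nexfal and umbird -> sabbry (Recipe 4). [5 rule applications]
nexfal needs fewer.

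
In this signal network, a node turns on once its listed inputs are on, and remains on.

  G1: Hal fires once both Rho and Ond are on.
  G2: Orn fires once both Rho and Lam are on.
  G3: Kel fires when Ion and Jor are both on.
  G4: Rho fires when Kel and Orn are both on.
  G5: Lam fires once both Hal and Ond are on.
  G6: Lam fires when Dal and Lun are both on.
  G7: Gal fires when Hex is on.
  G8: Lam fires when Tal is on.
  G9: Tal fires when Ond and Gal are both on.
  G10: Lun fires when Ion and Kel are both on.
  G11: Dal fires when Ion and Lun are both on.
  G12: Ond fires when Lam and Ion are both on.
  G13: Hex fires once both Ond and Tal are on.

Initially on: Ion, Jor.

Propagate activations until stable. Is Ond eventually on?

Yes

Ion and Jor are on, so Kel fires (G3).
Ion and Kel are on, so Lun fires (G10).
G11: Ion and Lun on → Dal on.
G6: Dal and Lun on → Lam on.
Lam and Ion are on, so Ond fires (G12).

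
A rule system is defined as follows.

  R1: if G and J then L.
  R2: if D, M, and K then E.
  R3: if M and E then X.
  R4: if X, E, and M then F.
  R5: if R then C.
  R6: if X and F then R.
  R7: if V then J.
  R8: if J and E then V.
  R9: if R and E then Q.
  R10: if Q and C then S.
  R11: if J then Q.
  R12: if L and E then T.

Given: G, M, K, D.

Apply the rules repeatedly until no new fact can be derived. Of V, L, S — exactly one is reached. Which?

D, M, and K hold, so E follows (R2).
From M and E, R3 gives X.
From X, E, and M, R4 gives F.
From X and F, R6 gives R.
R and E hold, so Q follows (R9).
From R, R5 gives C.
Q and C hold, so S follows (R10).
V would need J and E (R8), but J is never established. L would need G and J (R1), but J is never established.

S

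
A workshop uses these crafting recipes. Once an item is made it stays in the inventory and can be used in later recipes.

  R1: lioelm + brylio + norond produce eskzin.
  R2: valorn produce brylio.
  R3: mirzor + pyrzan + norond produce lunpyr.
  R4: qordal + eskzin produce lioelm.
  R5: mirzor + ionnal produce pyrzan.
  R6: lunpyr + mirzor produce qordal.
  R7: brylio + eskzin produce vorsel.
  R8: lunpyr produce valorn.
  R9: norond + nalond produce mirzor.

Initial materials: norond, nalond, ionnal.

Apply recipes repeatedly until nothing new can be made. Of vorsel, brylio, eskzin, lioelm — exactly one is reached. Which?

brylio

Using R9, norond and nalond make mirzor.
Using R5, mirzor and ionnal make pyrzan.
Using R3, mirzor, pyrzan, and norond make lunpyr.
lunpyr → valorn (R8).
Using R2, valorn makes brylio.
vorsel would need brylio and eskzin (R7), but eskzin is never obtained. lioelm would need qordal and eskzin (R4), but eskzin is never obtained. eskzin would need lioelm, brylio, and norond (R1), but lioelm is never obtained.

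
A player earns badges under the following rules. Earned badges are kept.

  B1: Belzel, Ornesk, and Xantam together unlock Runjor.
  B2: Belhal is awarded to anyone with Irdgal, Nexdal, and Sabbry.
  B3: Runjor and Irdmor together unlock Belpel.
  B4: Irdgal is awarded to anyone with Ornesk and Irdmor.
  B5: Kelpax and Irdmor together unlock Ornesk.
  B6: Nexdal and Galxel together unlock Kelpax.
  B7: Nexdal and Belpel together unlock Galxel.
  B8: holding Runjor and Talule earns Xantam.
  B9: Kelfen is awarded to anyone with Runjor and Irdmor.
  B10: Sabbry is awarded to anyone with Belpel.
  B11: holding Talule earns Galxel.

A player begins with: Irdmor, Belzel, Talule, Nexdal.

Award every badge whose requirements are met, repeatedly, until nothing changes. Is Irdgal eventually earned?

Yes

With Talule, Galxel is earned (B11).
With Nexdal and Galxel, Kelpax is earned (B6).
With Kelpax and Irdmor, Ornesk is earned (B5).
With Ornesk and Irdmor, Irdgal is earned (B4).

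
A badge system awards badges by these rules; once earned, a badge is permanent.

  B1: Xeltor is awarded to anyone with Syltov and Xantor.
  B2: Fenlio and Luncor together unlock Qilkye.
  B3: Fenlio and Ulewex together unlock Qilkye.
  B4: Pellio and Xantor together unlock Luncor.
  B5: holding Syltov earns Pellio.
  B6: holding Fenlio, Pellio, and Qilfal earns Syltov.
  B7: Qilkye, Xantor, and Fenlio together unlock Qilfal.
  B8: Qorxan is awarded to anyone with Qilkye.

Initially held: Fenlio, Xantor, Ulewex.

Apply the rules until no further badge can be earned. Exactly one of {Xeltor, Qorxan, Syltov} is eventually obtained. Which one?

With Fenlio and Ulewex, Qilkye is earned (B3).
With Qilkye, Qorxan is earned (B8).
Xeltor would need Syltov and Xantor (B1), but Syltov is never earned. Syltov would need Fenlio, Pellio, and Qilfal (B6), but Pellio is never earned.

Qorxan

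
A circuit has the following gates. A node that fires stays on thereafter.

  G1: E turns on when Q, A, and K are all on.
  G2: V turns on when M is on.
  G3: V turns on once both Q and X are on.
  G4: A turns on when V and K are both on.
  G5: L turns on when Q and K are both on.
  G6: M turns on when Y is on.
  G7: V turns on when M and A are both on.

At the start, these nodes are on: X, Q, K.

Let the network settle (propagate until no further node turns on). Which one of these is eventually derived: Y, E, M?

G3: Q and X on → V on.
V and K are on, so A turns on (G4).
Q, A, and K are on, so E turns on (G1).
No rule produces Y, and it is not given. M would need Y (G6), but Y never turns on.

E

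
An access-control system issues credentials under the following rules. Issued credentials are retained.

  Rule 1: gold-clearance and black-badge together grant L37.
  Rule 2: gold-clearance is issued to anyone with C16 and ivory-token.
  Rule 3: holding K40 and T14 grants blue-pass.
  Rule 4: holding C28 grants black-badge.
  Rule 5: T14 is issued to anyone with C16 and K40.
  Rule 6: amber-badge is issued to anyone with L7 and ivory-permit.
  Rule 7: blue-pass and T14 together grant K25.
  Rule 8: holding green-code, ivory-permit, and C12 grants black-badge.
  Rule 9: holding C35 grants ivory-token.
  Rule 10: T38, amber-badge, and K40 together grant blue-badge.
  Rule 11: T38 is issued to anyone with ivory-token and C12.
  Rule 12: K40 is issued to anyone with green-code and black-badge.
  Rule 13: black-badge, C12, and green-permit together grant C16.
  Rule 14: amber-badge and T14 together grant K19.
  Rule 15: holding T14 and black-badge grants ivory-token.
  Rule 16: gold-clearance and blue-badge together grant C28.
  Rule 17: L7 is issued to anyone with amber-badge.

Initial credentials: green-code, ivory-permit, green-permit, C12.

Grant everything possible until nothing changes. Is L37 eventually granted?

Holding green-code, ivory-permit, and C12 grants black-badge (Rule 8).
Holding black-badge, C12, and green-permit grants C16 (Rule 13).
Holding green-code and black-badge grants K40 (Rule 12).
Holding C16 and K40 grants T14 (Rule 5).
Holding T14 and black-badge grants ivory-token (Rule 15).
Holding C16 and ivory-token grants gold-clearance (Rule 2).
Holding gold-clearance and black-badge grants L37 (Rule 1).

Yes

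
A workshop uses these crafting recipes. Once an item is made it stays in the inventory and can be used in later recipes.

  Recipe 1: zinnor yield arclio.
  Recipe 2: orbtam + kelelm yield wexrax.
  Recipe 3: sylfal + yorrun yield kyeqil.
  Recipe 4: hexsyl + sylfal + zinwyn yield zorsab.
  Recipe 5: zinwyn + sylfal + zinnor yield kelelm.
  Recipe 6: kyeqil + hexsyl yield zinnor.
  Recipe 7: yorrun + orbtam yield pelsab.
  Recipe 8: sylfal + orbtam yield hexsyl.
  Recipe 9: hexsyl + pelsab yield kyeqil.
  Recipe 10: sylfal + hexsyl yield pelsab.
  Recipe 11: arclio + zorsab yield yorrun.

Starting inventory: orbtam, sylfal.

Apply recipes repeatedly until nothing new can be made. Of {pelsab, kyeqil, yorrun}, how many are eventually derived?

sylfal + orbtam → hexsyl (Recipe 8).
sylfal + hexsyl → pelsab (Recipe 10).
Using Recipe 9, hexsyl and pelsab make kyeqil.
pelsab: reached.
kyeqil: reached.
yorrun would need arclio and zorsab (Recipe 11), but zorsab is never obtained.
Reached: pelsab and kyeqil — 2 of the 3.

2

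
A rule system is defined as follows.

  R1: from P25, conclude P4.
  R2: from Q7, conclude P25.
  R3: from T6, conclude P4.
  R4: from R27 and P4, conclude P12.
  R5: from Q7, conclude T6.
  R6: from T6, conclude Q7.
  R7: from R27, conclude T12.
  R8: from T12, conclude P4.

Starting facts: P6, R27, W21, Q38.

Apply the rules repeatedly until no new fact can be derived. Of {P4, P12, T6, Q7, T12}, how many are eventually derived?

From R27, R7 gives T12.
T12 holds, so P4 follows (R8).
From R27 and P4, R4 gives P12.
P4: reached.
P12: reached.
T6 would need Q7 (R5), but Q7 is never established.
Q7 would need T6 (R6), but T6 is never established.
T12: reached.
Reached: P4, P12, and T12 — 3 of the 5.

3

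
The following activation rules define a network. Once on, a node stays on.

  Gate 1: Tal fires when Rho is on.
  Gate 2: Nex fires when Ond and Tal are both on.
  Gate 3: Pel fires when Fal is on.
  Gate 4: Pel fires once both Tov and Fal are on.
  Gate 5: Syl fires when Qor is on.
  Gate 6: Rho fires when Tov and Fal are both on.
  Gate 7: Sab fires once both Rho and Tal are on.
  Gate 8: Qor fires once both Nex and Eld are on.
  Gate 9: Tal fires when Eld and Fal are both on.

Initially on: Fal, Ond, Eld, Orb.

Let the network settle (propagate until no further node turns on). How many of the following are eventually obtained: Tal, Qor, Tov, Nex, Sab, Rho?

3

Eld and Fal are on, so Tal fires (Gate 9).
Ond and Tal are on, so Nex fires (Gate 2).
Nex and Eld are on, so Qor fires (Gate 8).
Tal: reached.
Qor: reached.
No rule produces Tov, and it is not given.
Nex: reached.
Sab would need Rho and Tal (Gate 7), but Rho never turns on.
Rho would need Tov and Fal (Gate 6), but Tov never turns on.
Reached: Tal, Qor, and Nex — 3 of the 6.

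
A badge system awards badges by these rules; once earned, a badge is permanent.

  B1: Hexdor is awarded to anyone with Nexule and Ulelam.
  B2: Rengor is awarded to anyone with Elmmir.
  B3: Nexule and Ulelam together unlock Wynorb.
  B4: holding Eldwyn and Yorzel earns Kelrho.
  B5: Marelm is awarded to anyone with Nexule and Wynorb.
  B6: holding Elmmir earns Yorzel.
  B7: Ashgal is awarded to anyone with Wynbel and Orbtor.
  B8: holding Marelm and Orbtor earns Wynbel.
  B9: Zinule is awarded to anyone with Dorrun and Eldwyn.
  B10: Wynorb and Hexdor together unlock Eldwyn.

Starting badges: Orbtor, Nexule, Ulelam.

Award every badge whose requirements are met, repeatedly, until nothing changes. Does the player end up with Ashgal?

Yes

With Nexule and Ulelam, Wynorb is earned (B3).
With Nexule and Wynorb, Marelm is earned (B5).
With Marelm and Orbtor, Wynbel is earned (B8).
With Wynbel and Orbtor, Ashgal is earned (B7).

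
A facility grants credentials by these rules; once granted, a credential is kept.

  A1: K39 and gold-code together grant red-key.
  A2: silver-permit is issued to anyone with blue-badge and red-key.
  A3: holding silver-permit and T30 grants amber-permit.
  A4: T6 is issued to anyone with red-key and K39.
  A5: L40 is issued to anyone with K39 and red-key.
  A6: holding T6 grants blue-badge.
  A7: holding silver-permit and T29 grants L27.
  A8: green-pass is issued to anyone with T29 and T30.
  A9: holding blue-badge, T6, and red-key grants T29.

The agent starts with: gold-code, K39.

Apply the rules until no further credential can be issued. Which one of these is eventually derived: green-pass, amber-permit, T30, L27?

L27

Holding K39 and gold-code grants red-key (A1).
Holding red-key and K39 grants T6 (A4).
Holding T6 grants blue-badge (A6).
Holding blue-badge and red-key grants silver-permit (A2).
Holding blue-badge, T6, and red-key grants T29 (A9).
Holding silver-permit and T29 grants L27 (A7).
amber-permit would need silver-permit and T30 (A3), but T30 is never granted. No rule produces T30, and it is not given. green-pass would need T29 and T30 (A8), but T30 is never granted.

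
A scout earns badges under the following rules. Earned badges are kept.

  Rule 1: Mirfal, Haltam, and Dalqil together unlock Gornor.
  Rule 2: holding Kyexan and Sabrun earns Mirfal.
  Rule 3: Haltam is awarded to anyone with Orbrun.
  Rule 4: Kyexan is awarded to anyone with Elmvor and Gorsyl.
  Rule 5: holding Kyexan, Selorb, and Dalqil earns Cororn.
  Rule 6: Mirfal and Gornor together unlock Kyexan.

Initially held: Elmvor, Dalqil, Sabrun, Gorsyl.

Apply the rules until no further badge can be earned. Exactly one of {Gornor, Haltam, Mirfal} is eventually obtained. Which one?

Mirfal

With Elmvor and Gorsyl, Kyexan is earned (Rule 4).
With Kyexan and Sabrun, Mirfal is earned (Rule 2).
Gornor would need Mirfal, Haltam, and Dalqil (Rule 1), but Haltam is never earned. Haltam would need Orbrun (Rule 3), but Orbrun is never earned.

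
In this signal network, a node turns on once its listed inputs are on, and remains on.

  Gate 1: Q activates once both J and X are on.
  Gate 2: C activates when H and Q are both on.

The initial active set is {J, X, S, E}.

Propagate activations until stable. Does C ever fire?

C would need H and Q (Gate 2), but H never turns on.

No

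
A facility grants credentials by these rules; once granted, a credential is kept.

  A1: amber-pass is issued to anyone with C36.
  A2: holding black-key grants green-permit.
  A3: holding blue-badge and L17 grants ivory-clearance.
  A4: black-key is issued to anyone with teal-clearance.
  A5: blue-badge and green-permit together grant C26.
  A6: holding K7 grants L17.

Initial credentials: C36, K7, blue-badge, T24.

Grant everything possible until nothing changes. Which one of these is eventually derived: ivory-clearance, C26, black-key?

ivory-clearance

Holding K7 grants L17 (A6).
Holding blue-badge and L17 grants ivory-clearance (A3).
C26 would need blue-badge and green-permit (A5), but green-permit is never granted. black-key would need teal-clearance (A4), but teal-clearance is never granted.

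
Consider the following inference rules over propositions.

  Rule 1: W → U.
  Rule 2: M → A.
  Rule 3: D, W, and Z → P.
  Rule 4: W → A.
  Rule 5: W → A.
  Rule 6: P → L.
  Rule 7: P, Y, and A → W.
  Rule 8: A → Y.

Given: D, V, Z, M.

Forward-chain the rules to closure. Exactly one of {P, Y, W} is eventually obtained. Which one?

Y

M holds, so A follows (Rule 2).
From A, Rule 8 gives Y.
W would need P, Y, and A (Rule 7), but P is never established. P would need D, W, and Z (Rule 3), but W is never established.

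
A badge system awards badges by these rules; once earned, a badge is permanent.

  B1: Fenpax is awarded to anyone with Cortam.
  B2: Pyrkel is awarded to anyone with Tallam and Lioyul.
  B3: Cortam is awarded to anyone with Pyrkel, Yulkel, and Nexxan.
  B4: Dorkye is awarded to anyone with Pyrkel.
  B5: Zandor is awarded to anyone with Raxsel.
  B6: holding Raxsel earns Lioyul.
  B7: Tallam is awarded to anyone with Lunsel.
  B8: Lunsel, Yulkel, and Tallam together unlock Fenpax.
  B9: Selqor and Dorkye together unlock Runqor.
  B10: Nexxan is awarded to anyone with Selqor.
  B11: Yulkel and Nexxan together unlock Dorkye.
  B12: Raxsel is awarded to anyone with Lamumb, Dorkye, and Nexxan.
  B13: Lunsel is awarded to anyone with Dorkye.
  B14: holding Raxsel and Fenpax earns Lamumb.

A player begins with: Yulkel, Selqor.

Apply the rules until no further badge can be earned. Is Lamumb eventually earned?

Lamumb would need Raxsel and Fenpax (B14), but Raxsel is never earned.

No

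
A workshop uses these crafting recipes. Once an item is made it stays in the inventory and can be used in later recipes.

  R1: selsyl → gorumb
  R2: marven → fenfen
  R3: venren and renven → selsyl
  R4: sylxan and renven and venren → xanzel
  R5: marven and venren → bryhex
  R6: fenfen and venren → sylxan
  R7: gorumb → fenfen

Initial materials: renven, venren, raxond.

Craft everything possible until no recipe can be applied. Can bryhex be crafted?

bryhex would need marven and venren (R5), but marven is never obtained.

No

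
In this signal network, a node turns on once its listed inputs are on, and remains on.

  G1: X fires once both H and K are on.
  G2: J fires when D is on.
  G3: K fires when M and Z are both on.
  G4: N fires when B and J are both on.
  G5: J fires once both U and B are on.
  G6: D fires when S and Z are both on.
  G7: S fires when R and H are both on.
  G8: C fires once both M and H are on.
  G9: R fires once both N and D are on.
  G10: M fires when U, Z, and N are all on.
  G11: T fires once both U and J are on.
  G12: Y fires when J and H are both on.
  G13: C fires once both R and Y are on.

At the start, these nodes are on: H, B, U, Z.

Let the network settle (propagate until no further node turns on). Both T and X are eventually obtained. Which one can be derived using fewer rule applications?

T

T: G5: U and B on → J on. U and J are on, so T fires (G11). [2 rule applications]
X: G5: U and B on → J on. B and J are on, so N fires (G4). G10: U, Z, and N on → M on. M and Z are on, so K fires (G3). H and K are on, so X fires (G1). [5 rule applications]
T needs fewer.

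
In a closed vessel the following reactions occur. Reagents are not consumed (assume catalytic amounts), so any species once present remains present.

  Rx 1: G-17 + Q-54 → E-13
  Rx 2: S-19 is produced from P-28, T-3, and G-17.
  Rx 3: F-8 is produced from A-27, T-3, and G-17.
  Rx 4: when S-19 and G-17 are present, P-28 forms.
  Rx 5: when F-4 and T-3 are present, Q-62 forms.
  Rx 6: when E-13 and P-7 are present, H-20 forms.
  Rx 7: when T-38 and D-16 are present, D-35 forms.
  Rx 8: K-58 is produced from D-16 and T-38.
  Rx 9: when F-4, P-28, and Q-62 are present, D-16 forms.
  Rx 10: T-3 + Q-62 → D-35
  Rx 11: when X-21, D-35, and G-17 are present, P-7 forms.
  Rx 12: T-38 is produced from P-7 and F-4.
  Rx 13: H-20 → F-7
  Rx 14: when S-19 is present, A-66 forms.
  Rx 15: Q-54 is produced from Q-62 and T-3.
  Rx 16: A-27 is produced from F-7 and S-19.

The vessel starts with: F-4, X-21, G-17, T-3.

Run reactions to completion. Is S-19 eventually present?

No

S-19 would need P-28, T-3, and G-17 (Rx 2), but P-28 never forms.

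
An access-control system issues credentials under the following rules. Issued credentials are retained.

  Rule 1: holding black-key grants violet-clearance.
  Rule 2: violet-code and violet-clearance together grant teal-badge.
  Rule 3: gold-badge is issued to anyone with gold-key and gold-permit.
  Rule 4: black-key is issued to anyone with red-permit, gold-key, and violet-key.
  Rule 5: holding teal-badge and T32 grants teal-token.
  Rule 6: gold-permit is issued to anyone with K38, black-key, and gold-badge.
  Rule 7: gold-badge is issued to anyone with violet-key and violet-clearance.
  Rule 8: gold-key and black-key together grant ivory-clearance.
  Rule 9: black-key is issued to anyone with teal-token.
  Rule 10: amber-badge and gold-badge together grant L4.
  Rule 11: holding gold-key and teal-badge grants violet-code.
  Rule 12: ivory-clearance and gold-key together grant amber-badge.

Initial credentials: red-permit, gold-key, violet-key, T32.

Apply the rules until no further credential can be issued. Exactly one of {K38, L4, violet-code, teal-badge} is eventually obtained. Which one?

Holding red-permit, gold-key, and violet-key grants black-key (Rule 4).
Holding gold-key and black-key grants ivory-clearance (Rule 8).
Holding black-key grants violet-clearance (Rule 1).
Holding ivory-clearance and gold-key grants amber-badge (Rule 12).
Holding violet-key and violet-clearance grants gold-badge (Rule 7).
Holding amber-badge and gold-badge grants L4 (Rule 10).
teal-badge would need violet-code and violet-clearance (Rule 2), but violet-code is never granted. No rule produces K38, and it is not given. violet-code would need gold-key and teal-badge (Rule 11), but teal-badge is never granted.

L4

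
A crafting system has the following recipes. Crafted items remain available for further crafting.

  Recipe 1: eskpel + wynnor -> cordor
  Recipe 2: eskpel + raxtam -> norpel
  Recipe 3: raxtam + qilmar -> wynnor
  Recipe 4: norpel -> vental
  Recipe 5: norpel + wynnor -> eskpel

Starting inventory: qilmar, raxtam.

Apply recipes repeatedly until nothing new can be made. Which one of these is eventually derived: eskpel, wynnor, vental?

Using Recipe 3, raxtam and qilmar make wynnor.
vental would need norpel (Recipe 4), but norpel is never obtained. eskpel would need norpel and wynnor (Recipe 5), but norpel is never obtained.

wynnor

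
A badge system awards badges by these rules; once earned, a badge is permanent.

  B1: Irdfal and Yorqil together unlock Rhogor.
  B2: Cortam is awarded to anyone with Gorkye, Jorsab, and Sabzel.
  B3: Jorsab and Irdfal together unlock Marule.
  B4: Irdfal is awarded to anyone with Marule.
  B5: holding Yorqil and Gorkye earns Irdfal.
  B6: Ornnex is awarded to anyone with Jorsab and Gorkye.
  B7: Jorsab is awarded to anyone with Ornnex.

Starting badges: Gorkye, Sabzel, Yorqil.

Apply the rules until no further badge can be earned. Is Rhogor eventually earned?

Yes

With Yorqil and Gorkye, Irdfal is earned (B5).
With Irdfal and Yorqil, Rhogor is earned (B1).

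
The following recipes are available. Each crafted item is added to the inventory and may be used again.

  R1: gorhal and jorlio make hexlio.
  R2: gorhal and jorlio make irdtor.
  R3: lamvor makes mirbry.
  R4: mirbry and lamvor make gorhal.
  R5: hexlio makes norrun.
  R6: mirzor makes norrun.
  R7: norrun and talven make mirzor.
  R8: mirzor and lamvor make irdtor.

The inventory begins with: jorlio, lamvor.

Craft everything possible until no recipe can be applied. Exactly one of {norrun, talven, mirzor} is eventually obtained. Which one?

norrun

Using R3, lamvor makes mirbry.
Using R4, mirbry and lamvor make gorhal.
gorhal and jorlio → hexlio (R1).
hexlio → norrun (R5).
mirzor would need norrun and talven (R7), but talven is never obtained. No rule produces talven, and it is not given.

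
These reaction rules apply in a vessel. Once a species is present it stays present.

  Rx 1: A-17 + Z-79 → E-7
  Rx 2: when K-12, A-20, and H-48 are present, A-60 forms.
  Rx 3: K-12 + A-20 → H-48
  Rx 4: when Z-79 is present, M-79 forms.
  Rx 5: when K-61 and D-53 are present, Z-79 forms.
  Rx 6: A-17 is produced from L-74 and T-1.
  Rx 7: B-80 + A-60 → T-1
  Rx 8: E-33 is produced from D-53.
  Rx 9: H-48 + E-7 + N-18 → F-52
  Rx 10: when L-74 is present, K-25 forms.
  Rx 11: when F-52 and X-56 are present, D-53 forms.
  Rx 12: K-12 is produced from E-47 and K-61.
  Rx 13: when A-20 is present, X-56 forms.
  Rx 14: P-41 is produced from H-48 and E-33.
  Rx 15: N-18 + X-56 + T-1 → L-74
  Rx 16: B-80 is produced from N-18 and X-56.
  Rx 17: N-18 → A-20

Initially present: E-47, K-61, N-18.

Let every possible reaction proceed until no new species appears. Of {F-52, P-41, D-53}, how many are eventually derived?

F-52 would need H-48, E-7, and N-18 (Rx 9), but E-7 never forms.
P-41 would need H-48 and E-33 (Rx 14), but E-33 never forms.
D-53 would need F-52 and X-56 (Rx 11), but F-52 never forms.
None of the 3 are reached.

0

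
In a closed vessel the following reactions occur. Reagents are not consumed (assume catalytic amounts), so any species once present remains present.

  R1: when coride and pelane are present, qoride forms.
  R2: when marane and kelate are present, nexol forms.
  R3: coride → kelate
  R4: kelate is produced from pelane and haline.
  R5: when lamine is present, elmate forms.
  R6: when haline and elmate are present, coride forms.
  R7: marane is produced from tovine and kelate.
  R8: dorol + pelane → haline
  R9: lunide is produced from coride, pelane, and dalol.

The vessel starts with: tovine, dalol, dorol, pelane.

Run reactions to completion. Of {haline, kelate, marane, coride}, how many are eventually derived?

dorol and pelane present → haline forms (R8).
pelane and haline present → kelate forms (R4).
tovine and kelate present → marane forms (R7).
haline: reached.
kelate: reached.
marane: reached.
coride would need haline and elmate (R6), but elmate never forms.
Reached: haline, kelate, and marane — 3 of the 4.

3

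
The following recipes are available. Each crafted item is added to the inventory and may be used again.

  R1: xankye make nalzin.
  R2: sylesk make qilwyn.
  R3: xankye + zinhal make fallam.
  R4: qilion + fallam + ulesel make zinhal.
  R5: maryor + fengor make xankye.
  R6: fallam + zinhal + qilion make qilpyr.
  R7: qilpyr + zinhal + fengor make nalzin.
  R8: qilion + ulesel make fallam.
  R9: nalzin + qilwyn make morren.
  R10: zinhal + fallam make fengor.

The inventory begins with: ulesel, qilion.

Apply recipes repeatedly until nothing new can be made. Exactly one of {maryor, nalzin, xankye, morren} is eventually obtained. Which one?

nalzin

qilion + ulesel → fallam (R8).
qilion + fallam + ulesel → zinhal (R4).
zinhal + fallam → fengor (R10).
fallam + zinhal + qilion → qilpyr (R6).
qilpyr + zinhal + fengor → nalzin (R7).
xankye would need maryor and fengor (R5), but maryor is never obtained. No rule produces maryor, and it is not given. morren would need nalzin and qilwyn (R9), but qilwyn is never obtained.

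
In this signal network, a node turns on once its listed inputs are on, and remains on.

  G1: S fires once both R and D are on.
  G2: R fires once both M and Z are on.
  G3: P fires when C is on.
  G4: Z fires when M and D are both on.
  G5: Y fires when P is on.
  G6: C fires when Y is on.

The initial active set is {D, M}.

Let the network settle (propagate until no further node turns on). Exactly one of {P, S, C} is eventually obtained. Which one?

G4: M and D on → Z on.
G2: M and Z on → R on.
G1: R and D on → S on.
C would need Y (G6), but Y never turns on. P would need C (G3), but C never turns on.

S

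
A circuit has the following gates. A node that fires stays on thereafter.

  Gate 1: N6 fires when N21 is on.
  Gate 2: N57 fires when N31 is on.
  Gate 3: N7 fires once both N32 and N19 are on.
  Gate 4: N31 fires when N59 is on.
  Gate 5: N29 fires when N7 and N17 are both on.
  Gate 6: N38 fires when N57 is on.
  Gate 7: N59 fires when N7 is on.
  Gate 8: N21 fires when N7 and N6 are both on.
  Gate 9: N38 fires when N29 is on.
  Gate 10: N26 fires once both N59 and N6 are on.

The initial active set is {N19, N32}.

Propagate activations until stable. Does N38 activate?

N32 and N19 are on, so N7 fires (Gate 3).
Gate 7: N7 on → N59 on.
Gate 4: N59 on → N31 on.
Gate 2: N31 on → N57 on.
N57 is on, so N38 fires (Gate 6).

Yes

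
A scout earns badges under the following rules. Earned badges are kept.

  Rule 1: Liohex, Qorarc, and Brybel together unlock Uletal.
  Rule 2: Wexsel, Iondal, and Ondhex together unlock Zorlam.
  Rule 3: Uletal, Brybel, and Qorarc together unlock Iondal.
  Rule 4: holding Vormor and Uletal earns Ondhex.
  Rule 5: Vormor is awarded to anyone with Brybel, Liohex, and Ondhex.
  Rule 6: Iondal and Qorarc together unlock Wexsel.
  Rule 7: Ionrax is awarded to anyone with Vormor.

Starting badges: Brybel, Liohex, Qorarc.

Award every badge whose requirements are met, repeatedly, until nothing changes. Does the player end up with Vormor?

Vormor would need Brybel, Liohex, and Ondhex (Rule 5), but Ondhex is never earned.

No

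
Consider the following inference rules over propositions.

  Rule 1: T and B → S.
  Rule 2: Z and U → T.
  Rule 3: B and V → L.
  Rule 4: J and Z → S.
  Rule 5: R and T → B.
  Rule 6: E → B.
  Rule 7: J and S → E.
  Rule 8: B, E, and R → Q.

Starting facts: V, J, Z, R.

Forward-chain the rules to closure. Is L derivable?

Yes

J and Z hold, so S follows (Rule 4).
From J and S, Rule 7 gives E.
E holds, so B follows (Rule 6).
B and V hold, so L follows (Rule 3).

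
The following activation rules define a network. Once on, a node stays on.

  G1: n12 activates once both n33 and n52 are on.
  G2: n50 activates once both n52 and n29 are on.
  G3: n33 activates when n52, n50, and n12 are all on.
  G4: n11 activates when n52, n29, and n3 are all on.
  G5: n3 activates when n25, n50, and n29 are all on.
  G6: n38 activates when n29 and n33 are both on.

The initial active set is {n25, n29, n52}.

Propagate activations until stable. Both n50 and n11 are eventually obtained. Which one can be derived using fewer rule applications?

n50

n50: n52 and n29 are on, so n50 activates (G2). [1 rule application]
n11: n52 and n29 are on, so n50 activates (G2). n25, n50, and n29 are on, so n3 activates (G5). n52, n29, and n3 are on, so n11 activates (G4). [3 rule applications]
n50 needs fewer.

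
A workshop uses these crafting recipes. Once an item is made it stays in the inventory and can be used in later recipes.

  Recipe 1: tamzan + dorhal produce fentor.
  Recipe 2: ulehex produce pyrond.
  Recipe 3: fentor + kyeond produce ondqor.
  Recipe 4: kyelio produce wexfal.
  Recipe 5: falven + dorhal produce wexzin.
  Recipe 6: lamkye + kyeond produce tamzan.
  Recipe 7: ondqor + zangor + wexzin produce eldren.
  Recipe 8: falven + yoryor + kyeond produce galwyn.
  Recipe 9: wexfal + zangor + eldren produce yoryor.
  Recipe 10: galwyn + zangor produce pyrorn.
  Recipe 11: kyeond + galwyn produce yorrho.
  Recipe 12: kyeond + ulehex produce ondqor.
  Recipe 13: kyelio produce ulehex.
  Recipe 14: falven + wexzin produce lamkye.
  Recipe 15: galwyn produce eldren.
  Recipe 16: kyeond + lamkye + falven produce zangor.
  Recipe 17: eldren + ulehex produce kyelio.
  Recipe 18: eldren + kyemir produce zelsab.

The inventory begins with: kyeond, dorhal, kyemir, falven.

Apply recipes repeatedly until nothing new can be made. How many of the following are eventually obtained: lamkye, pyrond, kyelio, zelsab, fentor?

Using Recipe 5, falven and dorhal make wexzin.
Using Recipe 14, falven and wexzin make lamkye.
Using Recipe 6, lamkye and kyeond make tamzan.
kyeond + lamkye + falven → zangor (Recipe 16).
Using Recipe 1, tamzan and dorhal make fentor.
Using Recipe 3, fentor and kyeond make ondqor.
Using Recipe 7, ondqor, zangor, and wexzin make eldren.
eldren + kyemir → zelsab (Recipe 18).
lamkye: reached.
pyrond would need ulehex (Recipe 2), but ulehex is never obtained.
kyelio would need eldren and ulehex (Recipe 17), but ulehex is never obtained.
zelsab: reached.
fentor: reached.
Reached: lamkye, zelsab, and fentor — 3 of the 5.

3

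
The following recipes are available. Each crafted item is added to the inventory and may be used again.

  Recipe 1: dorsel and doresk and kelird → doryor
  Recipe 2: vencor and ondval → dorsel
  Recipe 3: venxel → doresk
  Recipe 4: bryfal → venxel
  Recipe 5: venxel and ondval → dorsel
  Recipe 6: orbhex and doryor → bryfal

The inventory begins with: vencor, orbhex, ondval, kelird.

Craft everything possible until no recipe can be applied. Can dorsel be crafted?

Yes

Using Recipe 2, vencor and ondval make dorsel.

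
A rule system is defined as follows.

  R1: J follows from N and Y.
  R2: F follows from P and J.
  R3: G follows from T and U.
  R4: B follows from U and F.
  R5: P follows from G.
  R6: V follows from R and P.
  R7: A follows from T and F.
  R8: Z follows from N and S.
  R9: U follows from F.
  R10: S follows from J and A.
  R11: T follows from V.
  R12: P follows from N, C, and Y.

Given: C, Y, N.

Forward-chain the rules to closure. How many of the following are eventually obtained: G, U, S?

N and Y hold, so J follows (R1).
N, C, and Y hold, so P follows (R12).
P and J hold, so F follows (R2).
From F, R9 gives U.
G would need T and U (R3), but T is never established.
U: reached.
S would need J and A (R10), but A is never established.
Reached: U — 1 of the 3.

1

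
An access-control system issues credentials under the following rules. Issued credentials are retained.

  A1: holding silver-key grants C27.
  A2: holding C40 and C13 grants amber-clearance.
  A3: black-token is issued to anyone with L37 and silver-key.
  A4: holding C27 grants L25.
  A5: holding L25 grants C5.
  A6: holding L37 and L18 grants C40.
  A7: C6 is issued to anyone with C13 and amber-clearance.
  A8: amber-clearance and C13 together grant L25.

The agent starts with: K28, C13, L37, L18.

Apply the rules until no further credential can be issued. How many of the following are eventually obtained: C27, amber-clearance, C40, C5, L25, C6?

5

Holding L37 and L18 grants C40 (A6).
Holding C40 and C13 grants amber-clearance (A2).
Holding C13 and amber-clearance grants C6 (A7).
Holding amber-clearance and C13 grants L25 (A8).
Holding L25 grants C5 (A5).
C27 would need silver-key (A1), but silver-key is never granted.
amber-clearance: reached.
C40: reached.
C5: reached.
L25: reached.
C6: reached.
Reached: amber-clearance, C40, C5, L25, and C6 — 5 of the 6.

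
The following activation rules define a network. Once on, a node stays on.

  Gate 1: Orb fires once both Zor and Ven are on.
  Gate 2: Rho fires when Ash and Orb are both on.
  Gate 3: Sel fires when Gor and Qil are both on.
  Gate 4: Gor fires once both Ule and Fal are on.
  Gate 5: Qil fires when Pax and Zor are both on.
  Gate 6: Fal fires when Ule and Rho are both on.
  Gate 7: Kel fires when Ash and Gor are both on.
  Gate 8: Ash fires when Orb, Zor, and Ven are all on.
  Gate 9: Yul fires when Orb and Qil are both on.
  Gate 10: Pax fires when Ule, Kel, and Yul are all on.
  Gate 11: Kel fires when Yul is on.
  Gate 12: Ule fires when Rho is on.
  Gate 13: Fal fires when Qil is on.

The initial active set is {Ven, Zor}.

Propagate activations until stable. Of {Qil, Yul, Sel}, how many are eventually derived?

0

Qil would need Pax and Zor (Gate 5), but Pax never turns on.
Yul would need Orb and Qil (Gate 9), but Qil never turns on.
Sel would need Gor and Qil (Gate 3), but Qil never turns on.
None of the 3 are reached.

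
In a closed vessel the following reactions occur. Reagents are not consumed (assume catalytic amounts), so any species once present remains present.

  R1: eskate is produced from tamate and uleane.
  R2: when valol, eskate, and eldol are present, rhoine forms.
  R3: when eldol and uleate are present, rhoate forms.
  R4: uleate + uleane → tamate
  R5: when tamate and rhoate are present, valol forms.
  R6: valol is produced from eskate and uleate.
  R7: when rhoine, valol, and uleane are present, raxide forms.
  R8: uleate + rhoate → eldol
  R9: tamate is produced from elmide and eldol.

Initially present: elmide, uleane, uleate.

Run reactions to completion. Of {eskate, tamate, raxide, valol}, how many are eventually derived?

3

uleate and uleane present → tamate forms (R4).
tamate and uleane present → eskate forms (R1).
eskate and uleate present → valol forms (R6).
eskate: reached.
tamate: reached.
raxide would need rhoine, valol, and uleane (R7), but rhoine never forms.
valol: reached.
Reached: eskate, tamate, and valol — 3 of the 4.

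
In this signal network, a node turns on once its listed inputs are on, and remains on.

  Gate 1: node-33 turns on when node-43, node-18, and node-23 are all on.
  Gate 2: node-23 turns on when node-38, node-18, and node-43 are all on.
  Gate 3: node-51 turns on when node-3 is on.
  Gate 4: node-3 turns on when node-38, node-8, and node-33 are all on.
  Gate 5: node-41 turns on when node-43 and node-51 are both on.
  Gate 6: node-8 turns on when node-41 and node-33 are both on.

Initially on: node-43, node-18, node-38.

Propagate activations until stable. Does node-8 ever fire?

No

node-8 would need node-41 and node-33 (Gate 6), but node-41 never turns on.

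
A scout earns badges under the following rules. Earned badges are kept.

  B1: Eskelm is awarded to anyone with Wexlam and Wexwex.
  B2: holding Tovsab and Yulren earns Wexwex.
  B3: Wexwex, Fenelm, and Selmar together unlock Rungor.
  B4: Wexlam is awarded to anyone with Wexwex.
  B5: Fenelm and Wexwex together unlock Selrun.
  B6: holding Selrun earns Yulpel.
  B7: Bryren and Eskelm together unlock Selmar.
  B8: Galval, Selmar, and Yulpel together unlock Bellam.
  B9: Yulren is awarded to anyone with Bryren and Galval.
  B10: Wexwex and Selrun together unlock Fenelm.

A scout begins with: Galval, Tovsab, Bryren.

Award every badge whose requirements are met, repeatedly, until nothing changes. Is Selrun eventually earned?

Selrun would need Fenelm and Wexwex (B5), but Fenelm is never earned.

No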